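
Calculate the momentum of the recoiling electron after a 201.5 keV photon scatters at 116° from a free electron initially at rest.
1.5102e-22 kg·m/s

The electron is initially at rest, so by conservation of momentum:
p⃗_e = p⃗₀ − p⃗'  (incident photon momentum minus scattered photon momentum)

Photon momentum magnitudes (p = h/λ = E/c):
λ₀ = hc/E₀ = 6.1531 pm → p₀ = h/λ₀ = 1.0769e-22 kg·m/s
Δλ = λ_C(1 − cos 116°) = 3.4899 pm
λ' = 9.6430 pm → p' = h/λ' = 6.8714e-23 kg·m/s

The scattered photon makes angle θ = 116° with the incident direction, so by the law of cosines:
|p⃗_e|² = p₀² + p'² − 2p₀p'cos θ
|p⃗_e|² = (1.0769e-22)² + (6.8714e-23)² − 2·1.0769e-22·6.8714e-23·cos(116°)
|p⃗_e| = 1.5102e-22 kg·m/s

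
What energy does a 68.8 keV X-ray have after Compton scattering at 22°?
68.1320 keV

First convert energy to wavelength:
λ = hc/E, with hc ≈ 1239.842 keV·pm (i.e. 1239.842 eV·nm)

For E = 68.8 keV = 68800 eV:
λ = 1239.842 keV·pm / 68.8 keV
λ = 18.0210 pm

Calculate the Compton shift:
Δλ = λ_C(1 - cos(22°)) = 2.4263 × 0.0728
Δλ = 0.1767 pm

Final wavelength:
λ' = 18.0210 + 0.1767 = 18.1976 pm

Final energy:
E' = hc/λ' = 1239.842 / 18.1976 = 68.1320 keV

(Intermediate values are shown rounded; full precision is carried through to the final answer.)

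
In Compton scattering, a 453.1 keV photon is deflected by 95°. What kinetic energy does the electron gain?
222.3944 keV

By energy conservation: K_e = E_initial - E_final

First find the scattered photon energy:
Initial wavelength: λ = hc/E = 2.7364 pm
Compton shift: Δλ = λ_C(1 - cos(95°)) = 2.6378 pm
Final wavelength: λ' = 2.7364 + 2.6378 = 5.3741 pm
Final photon energy: E' = hc/λ' = 230.7056 keV

Electron kinetic energy:
K_e = E - E' = 453.1000 - 230.7056 = 222.3944 keV

(Intermediate values are shown rounded; full precision is carried through to the final answer.)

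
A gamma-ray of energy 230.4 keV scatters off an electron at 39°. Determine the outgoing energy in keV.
209.3630 keV

First convert energy to wavelength:
λ = hc/E, with hc ≈ 1239.842 keV·pm (i.e. 1239.842 eV·nm)

For E = 230.4 keV = 230400 eV:
λ = 1239.842 keV·pm / 230.4 keV
λ = 5.3813 pm

Calculate the Compton shift:
Δλ = λ_C(1 - cos(39°)) = 2.4263 × 0.2229
Δλ = 0.5407 pm

Final wavelength:
λ' = 5.3813 + 0.5407 = 5.9220 pm

Final energy:
E' = hc/λ' = 1239.842 / 5.9220 = 209.3630 keV

(Intermediate values are shown rounded; full precision is carried through to the final answer.)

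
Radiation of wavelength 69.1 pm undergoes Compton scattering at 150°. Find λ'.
73.6276 pm

Using the Compton formula: λ' = λ + λ_C(1 − cos θ)

For θ = 150°, cos θ = -√3/2 (exact) ≈ -0.8660, so:
1 − cos 150° = 1 − (-√3/2) ≈ 1.8660

Δλ = λ_C × 1.8660 = 2.4263 × 1.8660 = 4.5276 pm

λ' = 69.1 + 4.5276 = 73.6276 pm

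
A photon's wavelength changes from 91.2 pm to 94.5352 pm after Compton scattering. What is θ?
112.00°

First find the wavelength shift:
Δλ = λ' - λ = 94.5352 - 91.2 = 3.3352 pm

Using Δλ = λ_C(1 - cos θ), with λ_C = h/(m_e·c) ≈ 2.42631024 pm:
cos θ = 1 - Δλ/λ_C
cos θ = 1 - 3.3352/2.42631024
cos θ = -0.374598

θ = arccos(-0.374598)
θ = 112.00°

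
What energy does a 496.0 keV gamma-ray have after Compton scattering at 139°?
183.4859 keV

First convert energy to wavelength:
λ = hc/E, with hc ≈ 1239.842 keV·pm (i.e. 1239.842 eV·nm)

For E = 496.0 keV = 496000 eV:
λ = 1239.842 keV·pm / 496.0 keV
λ = 2.4997 pm

Calculate the Compton shift:
Δλ = λ_C(1 - cos(139°)) = 2.4263 × 1.7547
Δλ = 4.2575 pm

Final wavelength:
λ' = 2.4997 + 4.2575 = 6.7572 pm

Final energy:
E' = hc/λ' = 1239.842 / 6.7572 = 183.4859 keV

(Intermediate values are shown rounded; full precision is carried through to the final answer.)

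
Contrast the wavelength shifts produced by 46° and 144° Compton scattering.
144° produces the larger shift by a factor of 5.925

Calculate both shifts using Δλ = λ_C(1 - cos θ):

For θ₁ = 46°:
Δλ₁ = 2.4263 × (1 - cos(46°))
Δλ₁ = 2.4263 × 0.3053
Δλ₁ = 0.7409 pm

For θ₂ = 144°:
Δλ₂ = 2.4263 × (1 - cos(144°))
Δλ₂ = 2.4263 × 1.8090
Δλ₂ = 4.3892 pm

The 144° angle produces the larger shift.
Ratio: 4.3892/0.7409 = 5.925

(Intermediate values are shown rounded; full precision is carried through to the final answer.)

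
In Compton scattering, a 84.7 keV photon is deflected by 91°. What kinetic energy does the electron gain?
12.2230 keV

By energy conservation: K_e = E_initial - E_final

First find the scattered photon energy:
Initial wavelength: λ = hc/E = 14.6380 pm
Compton shift: Δλ = λ_C(1 - cos(91°)) = 2.4687 pm
Final wavelength: λ' = 14.6380 + 2.4687 = 17.1067 pm
Final photon energy: E' = hc/λ' = 72.4770 keV

Electron kinetic energy:
K_e = E - E' = 84.7000 - 72.4770 = 12.2230 keV

(Intermediate values are shown rounded; full precision is carried through to the final answer.)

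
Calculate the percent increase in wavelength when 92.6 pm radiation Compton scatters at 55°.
1.1173%

Calculate the Compton shift:
Δλ = λ_C(1 - cos(55°))
Δλ = 2.4263 × (1 - cos(55°))
Δλ = 2.4263 × 0.4264
Δλ = 1.0346 pm

Percentage change:
(Δλ/λ₀) × 100 = (1.0346/92.6) × 100
= 1.1173%

(Intermediate values are shown rounded; full precision is carried through to the final answer.)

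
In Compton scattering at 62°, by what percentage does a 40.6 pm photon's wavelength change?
3.1705%

Calculate the Compton shift:
Δλ = λ_C(1 - cos(62°))
Δλ = 2.4263 × (1 - cos(62°))
Δλ = 2.4263 × 0.5305
Δλ = 1.2872 pm

Percentage change:
(Δλ/λ₀) × 100 = (1.2872/40.6) × 100
= 3.1705%

(Intermediate values are shown rounded; full precision is carried through to the final answer.)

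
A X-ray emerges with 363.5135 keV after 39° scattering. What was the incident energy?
432.0000 keV

Convert final energy to wavelength (hc ≈ 1239.842 keV·pm):
λ' = hc/E' = 1239.842 / 363.5135 = 3.4107 pm

Calculate the Compton shift:
Δλ = λ_C(1 - cos(39°))
Δλ = 2.4263 × (1 - cos(39°))
Δλ = 0.5407 pm

Initial wavelength:
λ = λ' - Δλ = 3.4107 - 0.5407 = 2.8700 pm

Initial energy:
E = hc/λ = 1239.842 / 2.8700 = 432.0000 keV

(Intermediate values are shown rounded; full precision is carried through to the final answer.)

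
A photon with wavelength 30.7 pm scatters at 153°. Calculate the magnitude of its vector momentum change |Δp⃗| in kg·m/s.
3.9251e-23 kg·m/s

Photon momentum magnitude is p = h/λ.

Initial momentum:
p₀ = h/λ = 6.6261e-34/3.0700e-11 = 2.1583e-23 kg·m/s

After scattering:
λ' = λ + Δλ = 30.7 + 4.5882 = 35.2882 pm
p' = h/λ' = 6.6261e-34/3.5288e-11 = 1.8777e-23 kg·m/s

Momentum is a vector; the scattered photon's direction makes angle θ = 153° with the incident direction. The magnitude of the vector change Δp⃗ = p⃗₀ − p⃗' is found from the law of cosines:
|Δp⃗|² = p₀² + p'² − 2p₀p'cos θ
|Δp⃗|² = (2.1583e-23)² + (1.8777e-23)² − 2·2.1583e-23·1.8777e-23·cos(153°)
|Δp⃗| = 3.9251e-23 kg·m/s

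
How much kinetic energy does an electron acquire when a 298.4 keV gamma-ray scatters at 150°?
155.6026 keV

By energy conservation: K_e = E_initial - E_final

First find the scattered photon energy:
Initial wavelength: λ = hc/E = 4.1550 pm
Compton shift: Δλ = λ_C(1 - cos(150°)) = 4.5276 pm
Final wavelength: λ' = 4.1550 + 4.5276 = 8.6825 pm
Final photon energy: E' = hc/λ' = 142.7974 keV

Electron kinetic energy:
K_e = E - E' = 298.4000 - 142.7974 = 155.6026 keV

(Intermediate values are shown rounded; full precision is carried through to the final answer.)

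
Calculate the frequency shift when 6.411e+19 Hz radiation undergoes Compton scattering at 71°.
1.662e+19 Hz (decrease)

Convert frequency to wavelength (c = 299792458 m/s):
λ₀ = c/f₀ = 299792458/6.411e+19 = 4.6762199e-12 m = 4.6762 pm

Calculate Compton shift:
Δλ = λ_C(1 - cos(71°)) = 1.6364 pm

Final wavelength:
λ' = λ₀ + Δλ = 4.6762 + 1.6364 = 6.3126 pm

Final frequency:
f' = c/λ' = 299792458/6.3126008e-12 = 4.7491116e+19 Hz

Frequency shift (decrease):
Δf = f₀ - f' = 6.411e+19 - 4.7491116e+19 = 1.662e+19 Hz

(Intermediate values are shown rounded; full precision is carried through to the final answer.)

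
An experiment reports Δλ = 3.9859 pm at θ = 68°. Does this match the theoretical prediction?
No, inconsistent

Calculate the expected shift for θ = 68°:

Δλ_expected = λ_C(1 - cos(68°))
Δλ_expected = 2.4263 × (1 - cos(68°))
Δλ_expected = 2.4263 × 0.6254
Δλ_expected = 1.5174 pm

Given shift: 3.9859 pm
Expected shift: 1.5174 pm
Difference: 2.4685 pm

The values do not match. The given shift corresponds to θ ≈ 130.0°, not 68°.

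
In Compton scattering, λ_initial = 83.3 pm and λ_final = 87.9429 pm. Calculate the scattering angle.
156.00°

First find the wavelength shift:
Δλ = λ' - λ = 87.9429 - 83.3 = 4.6429 pm

Using Δλ = λ_C(1 - cos θ), with λ_C = h/(m_e·c) ≈ 2.42631024 pm:
cos θ = 1 - Δλ/λ_C
cos θ = 1 - 4.6429/2.42631024
cos θ = -0.913564

θ = arccos(-0.913564)
θ = 156.00°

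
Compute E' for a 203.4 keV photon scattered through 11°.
201.9233 keV

First convert energy to wavelength:
λ = hc/E, with hc ≈ 1239.842 keV·pm (i.e. 1239.842 eV·nm)

For E = 203.4 keV = 203400 eV:
λ = 1239.842 keV·pm / 203.4 keV
λ = 6.0956 pm

Calculate the Compton shift:
Δλ = λ_C(1 - cos(11°)) = 2.4263 × 0.0184
Δλ = 0.0446 pm

Final wavelength:
λ' = 6.0956 + 0.0446 = 6.1402 pm

Final energy:
E' = hc/λ' = 1239.842 / 6.1402 = 201.9233 keV

(Intermediate values are shown rounded; full precision is carried through to the final answer.)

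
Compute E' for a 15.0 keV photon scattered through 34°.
14.9251 keV

First convert energy to wavelength:
λ = hc/E, with hc ≈ 1239.842 keV·pm (i.e. 1239.842 eV·nm)

For E = 15.0 keV = 15000 eV:
λ = 1239.842 keV·pm / 15.0 keV
λ = 82.6561 pm

Calculate the Compton shift:
Δλ = λ_C(1 - cos(34°)) = 2.4263 × 0.1710
Δλ = 0.4148 pm

Final wavelength:
λ' = 82.6561 + 0.4148 = 83.0709 pm

Final energy:
E' = hc/λ' = 1239.842 / 83.0709 = 14.9251 keV

(Intermediate values are shown rounded; full precision is carried through to the final answer.)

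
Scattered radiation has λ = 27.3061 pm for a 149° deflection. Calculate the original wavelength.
22.8000 pm

From λ' = λ + Δλ, we have λ = λ' - Δλ

First calculate the Compton shift:
Δλ = λ_C(1 - cos θ)
Δλ = 2.4263 × (1 - cos(149°))
Δλ = 2.4263 × 1.8572
Δλ = 4.5061 pm

Initial wavelength:
λ = λ' - Δλ
λ = 27.3061 - 4.5061
λ = 22.8000 pm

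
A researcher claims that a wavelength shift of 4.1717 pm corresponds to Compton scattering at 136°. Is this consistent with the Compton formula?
Yes, consistent

Calculate the expected shift for θ = 136°:

Δλ_expected = λ_C(1 - cos(136°))
Δλ_expected = 2.4263 × (1 - cos(136°))
Δλ_expected = 2.4263 × 1.7193
Δλ_expected = 4.1717 pm

Given shift: 4.1717 pm
Expected shift: 4.1717 pm
Difference: 0.0000 pm

The values match. This is consistent with Compton scattering at the stated angle.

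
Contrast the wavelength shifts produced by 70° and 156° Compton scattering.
156° produces the larger shift by a factor of 2.908

Calculate both shifts using Δλ = λ_C(1 - cos θ):

For θ₁ = 70°:
Δλ₁ = 2.4263 × (1 - cos(70°))
Δλ₁ = 2.4263 × 0.6580
Δλ₁ = 1.5965 pm

For θ₂ = 156°:
Δλ₂ = 2.4263 × (1 - cos(156°))
Δλ₂ = 2.4263 × 1.9135
Δλ₂ = 4.6429 pm

The 156° angle produces the larger shift.
Ratio: 4.6429/1.5965 = 2.908

(Intermediate values are shown rounded; full precision is carried through to the final answer.)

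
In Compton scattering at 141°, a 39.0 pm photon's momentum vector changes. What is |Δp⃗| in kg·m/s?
3.0442e-23 kg·m/s

Photon momentum magnitude is p = h/λ.

Initial momentum:
p₀ = h/λ = 6.6261e-34/3.9000e-11 = 1.6990e-23 kg·m/s

After scattering:
λ' = λ + Δλ = 39.0 + 4.3119 = 43.3119 pm
p' = h/λ' = 6.6261e-34/4.3312e-11 = 1.5298e-23 kg·m/s

Momentum is a vector; the scattered photon's direction makes angle θ = 141° with the incident direction. The magnitude of the vector change Δp⃗ = p⃗₀ − p⃗' is found from the law of cosines:
|Δp⃗|² = p₀² + p'² − 2p₀p'cos θ
|Δp⃗|² = (1.6990e-23)² + (1.5298e-23)² − 2·1.6990e-23·1.5298e-23·cos(141°)
|Δp⃗| = 3.0442e-23 kg·m/s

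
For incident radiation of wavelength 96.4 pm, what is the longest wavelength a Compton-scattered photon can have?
101.2526 pm (at θ = 180°)

The Compton shift is Δλ = λ_C(1 − cos θ).

Since cos θ ranges from −1 to 1, the factor (1 − cos θ) ranges from 0 to 2; the maximum shift occurs at θ = 180° (backscattering):
Δλ_max = 2λ_C = 2 × 2.4263 pm = 4.8526 pm

Maximum scattered wavelength:
λ'_max = λ₀ + Δλ_max = 96.4 + 4.8526 = 101.2526 pm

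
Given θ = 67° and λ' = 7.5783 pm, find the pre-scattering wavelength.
6.1000 pm

From λ' = λ + Δλ, we have λ = λ' - Δλ

First calculate the Compton shift:
Δλ = λ_C(1 - cos θ)
Δλ = 2.4263 × (1 - cos(67°))
Δλ = 2.4263 × 0.6093
Δλ = 1.4783 pm

Initial wavelength:
λ = λ' - Δλ
λ = 7.5783 - 1.4783
λ = 6.1000 pm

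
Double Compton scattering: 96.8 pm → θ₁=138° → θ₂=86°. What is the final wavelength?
103.2865 pm

Apply Compton shift twice:

First scattering at θ₁ = 138°:
Δλ₁ = λ_C(1 - cos(138°))
Δλ₁ = 2.4263 × 1.7431
Δλ₁ = 4.2294 pm

After first scattering:
λ₁ = 96.8 + 4.2294 = 101.0294 pm

Second scattering at θ₂ = 86°:
Δλ₂ = λ_C(1 - cos(86°))
Δλ₂ = 2.4263 × 0.9302
Δλ₂ = 2.2571 pm

Final wavelength:
λ₂ = 101.0294 + 2.2571 = 103.2865 pm

Total shift: Δλ_total = 4.2294 + 2.2571 = 6.4865 pm

(Intermediate values are shown rounded; full precision is carried through to the final answer.)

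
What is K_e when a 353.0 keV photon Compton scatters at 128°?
186.1841 keV

By energy conservation: K_e = E_initial - E_final

First find the scattered photon energy:
Initial wavelength: λ = hc/E = 3.5123 pm
Compton shift: Δλ = λ_C(1 - cos(128°)) = 3.9201 pm
Final wavelength: λ' = 3.5123 + 3.9201 = 7.4324 pm
Final photon energy: E' = hc/λ' = 166.8159 keV

Electron kinetic energy:
K_e = E - E' = 353.0000 - 166.8159 = 186.1841 keV

(Intermediate values are shown rounded; full precision is carried through to the final answer.)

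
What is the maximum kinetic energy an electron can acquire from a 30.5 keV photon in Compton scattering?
3.2526 keV

Maximum energy transfer occurs at θ = 180° (backscattering).

Initial photon: E₀ = 30.5 keV → λ₀ = 40.6506 pm

Maximum Compton shift (at 180°):
Δλ_max = 2λ_C = 2 × 2.4263 = 4.8526 pm

Final wavelength:
λ' = 40.6506 + 4.8526 = 45.5032 pm

Minimum photon energy (maximum energy to electron):
E'_min = hc/λ' = 27.2474 keV

Maximum electron kinetic energy:
K_max = E₀ - E'_min = 30.5000 - 27.2474 = 3.2526 keV

(Intermediate values are shown rounded; full precision is carried through to the final answer.)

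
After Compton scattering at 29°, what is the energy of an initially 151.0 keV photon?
145.6053 keV

First convert energy to wavelength:
λ = hc/E, with hc ≈ 1239.842 keV·pm (i.e. 1239.842 eV·nm)

For E = 151.0 keV = 151000 eV:
λ = 1239.842 keV·pm / 151.0 keV
λ = 8.2109 pm

Calculate the Compton shift:
Δλ = λ_C(1 - cos(29°)) = 2.4263 × 0.1254
Δλ = 0.3042 pm

Final wavelength:
λ' = 8.2109 + 0.3042 = 8.5151 pm

Final energy:
E' = hc/λ' = 1239.842 / 8.5151 = 145.6053 keV

(Intermediate values are shown rounded; full precision is carried through to the final answer.)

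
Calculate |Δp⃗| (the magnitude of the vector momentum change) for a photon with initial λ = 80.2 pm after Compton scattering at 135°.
1.4892e-23 kg·m/s

Photon momentum magnitude is p = h/λ.

Initial momentum:
p₀ = h/λ = 6.6261e-34/8.0200e-11 = 8.2619e-24 kg·m/s

After scattering:
λ' = λ + Δλ = 80.2 + 4.1420 = 84.3420 pm
p' = h/λ' = 6.6261e-34/8.4342e-11 = 7.8562e-24 kg·m/s

Momentum is a vector; the scattered photon's direction makes angle θ = 135° with the incident direction. The magnitude of the vector change Δp⃗ = p⃗₀ − p⃗' is found from the law of cosines:
|Δp⃗|² = p₀² + p'² − 2p₀p'cos θ
|Δp⃗|² = (8.2619e-24)² + (7.8562e-24)² − 2·8.2619e-24·7.8562e-24·cos(135°)
|Δp⃗| = 1.4892e-23 kg·m/s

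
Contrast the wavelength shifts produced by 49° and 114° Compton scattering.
114° produces the larger shift by a factor of 4.090

Calculate both shifts using Δλ = λ_C(1 - cos θ):

For θ₁ = 49°:
Δλ₁ = 2.4263 × (1 - cos(49°))
Δλ₁ = 2.4263 × 0.3439
Δλ₁ = 0.8345 pm

For θ₂ = 114°:
Δλ₂ = 2.4263 × (1 - cos(114°))
Δλ₂ = 2.4263 × 1.4067
Δλ₂ = 3.4132 pm

The 114° angle produces the larger shift.
Ratio: 3.4132/0.8345 = 4.090

(Intermediate values are shown rounded; full precision is carried through to the final answer.)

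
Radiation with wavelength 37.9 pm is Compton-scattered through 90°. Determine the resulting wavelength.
40.3263 pm

Using the Compton scattering formula:
λ' = λ + Δλ = λ + λ_C(1 - cos θ)

Given:
- Initial wavelength λ = 37.9 pm
- Scattering angle θ = 90°
- Compton wavelength λ_C ≈ 2.4263 pm

Calculate the shift:
Δλ = 2.4263 × (1 - cos(90°))
Δλ = 2.4263 × 1.0000
Δλ = 2.4263 pm

Final wavelength:
λ' = 37.9 + 2.4263 = 40.3263 pm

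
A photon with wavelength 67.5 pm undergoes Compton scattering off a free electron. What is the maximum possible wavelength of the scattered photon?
72.3526 pm (at θ = 180°)

The Compton shift is Δλ = λ_C(1 − cos θ).

Since cos θ ranges from −1 to 1, the factor (1 − cos θ) ranges from 0 to 2; the maximum shift occurs at θ = 180° (backscattering):
Δλ_max = 2λ_C = 2 × 2.4263 pm = 4.8526 pm

Maximum scattered wavelength:
λ'_max = λ₀ + Δλ_max = 67.5 + 4.8526 = 72.3526 pm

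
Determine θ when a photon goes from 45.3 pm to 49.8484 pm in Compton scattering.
151.00°

First find the wavelength shift:
Δλ = λ' - λ = 49.8484 - 45.3 = 4.5484 pm

Using Δλ = λ_C(1 - cos θ), with λ_C = h/(m_e·c) ≈ 2.42631024 pm:
cos θ = 1 - Δλ/λ_C
cos θ = 1 - 4.5484/2.42631024
cos θ = -0.874616

θ = arccos(-0.874616)
θ = 151.00°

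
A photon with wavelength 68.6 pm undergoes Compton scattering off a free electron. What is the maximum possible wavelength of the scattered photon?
73.4526 pm (at θ = 180°)

The Compton shift is Δλ = λ_C(1 − cos θ).

Since cos θ ranges from −1 to 1, the factor (1 − cos θ) ranges from 0 to 2; the maximum shift occurs at θ = 180° (backscattering):
Δλ_max = 2λ_C = 2 × 2.4263 pm = 4.8526 pm

Maximum scattered wavelength:
λ'_max = λ₀ + Δλ_max = 68.6 + 4.8526 = 73.4526 pm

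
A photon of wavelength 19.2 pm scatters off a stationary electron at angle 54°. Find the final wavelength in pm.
20.2002 pm

Using the Compton scattering formula:
λ' = λ + Δλ = λ + λ_C(1 - cos θ)

Given:
- Initial wavelength λ = 19.2 pm
- Scattering angle θ = 54°
- Compton wavelength λ_C ≈ 2.4263 pm

Calculate the shift:
Δλ = 2.4263 × (1 - cos(54°))
Δλ = 2.4263 × 0.4122
Δλ = 1.0002 pm

Final wavelength:
λ' = 19.2 + 1.0002 = 20.2002 pm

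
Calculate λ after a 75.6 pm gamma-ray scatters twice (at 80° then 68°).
79.1224 pm

Apply Compton shift twice:

First scattering at θ₁ = 80°:
Δλ₁ = λ_C(1 - cos(80°))
Δλ₁ = 2.4263 × 0.8264
Δλ₁ = 2.0050 pm

After first scattering:
λ₁ = 75.6 + 2.0050 = 77.6050 pm

Second scattering at θ₂ = 68°:
Δλ₂ = λ_C(1 - cos(68°))
Δλ₂ = 2.4263 × 0.6254
Δλ₂ = 1.5174 pm

Final wavelength:
λ₂ = 77.6050 + 1.5174 = 79.1224 pm

Total shift: Δλ_total = 2.0050 + 1.5174 = 3.5224 pm

(Intermediate values are shown rounded; full precision is carried through to the final answer.)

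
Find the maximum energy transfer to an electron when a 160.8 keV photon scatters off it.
62.1107 keV

Maximum energy transfer occurs at θ = 180° (backscattering).

Initial photon: E₀ = 160.8 keV → λ₀ = 7.7105 pm

Maximum Compton shift (at 180°):
Δλ_max = 2λ_C = 2 × 2.4263 = 4.8526 pm

Final wavelength:
λ' = 7.7105 + 4.8526 = 12.5631 pm

Minimum photon energy (maximum energy to electron):
E'_min = hc/λ' = 98.6893 keV

Maximum electron kinetic energy:
K_max = E₀ - E'_min = 160.8000 - 98.6893 = 62.1107 keV

(Intermediate values are shown rounded; full precision is carried through to the final answer.)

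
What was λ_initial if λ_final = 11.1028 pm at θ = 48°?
10.3000 pm

From λ' = λ + Δλ, we have λ = λ' - Δλ

First calculate the Compton shift:
Δλ = λ_C(1 - cos θ)
Δλ = 2.4263 × (1 - cos(48°))
Δλ = 2.4263 × 0.3309
Δλ = 0.8028 pm

Initial wavelength:
λ = λ' - Δλ
λ = 11.1028 - 0.8028
λ = 10.3000 pm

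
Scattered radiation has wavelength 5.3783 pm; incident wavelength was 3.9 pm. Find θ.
67.00°

First find the wavelength shift:
Δλ = λ' - λ = 5.3783 - 3.9 = 1.4783 pm

Using Δλ = λ_C(1 - cos θ), with λ_C = h/(m_e·c) ≈ 2.42631024 pm:
cos θ = 1 - Δλ/λ_C
cos θ = 1 - 1.4783/2.42631024
cos θ = 0.390721

θ = arccos(0.390721)
θ = 67.00°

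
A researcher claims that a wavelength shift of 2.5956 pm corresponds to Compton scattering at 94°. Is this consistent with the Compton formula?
Yes, consistent

Calculate the expected shift for θ = 94°:

Δλ_expected = λ_C(1 - cos(94°))
Δλ_expected = 2.4263 × (1 - cos(94°))
Δλ_expected = 2.4263 × 1.0698
Δλ_expected = 2.5956 pm

Given shift: 2.5956 pm
Expected shift: 2.5956 pm
Difference: 0.0000 pm

The values match. This is consistent with Compton scattering at the stated angle.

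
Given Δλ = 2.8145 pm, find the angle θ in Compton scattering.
99.21°

From the Compton formula Δλ = λ_C(1 - cos θ), we can solve for θ:

cos θ = 1 - Δλ/λ_C

Given:
- Δλ = 2.8145 pm
- λ_C = h/(m_e·c) ≈ 2.42631024 pm

cos θ = 1 - 2.8145/2.42631024
cos θ = 1 - 1.159992
cos θ = -0.159992

θ = arccos(-0.159992)
θ = 99.21°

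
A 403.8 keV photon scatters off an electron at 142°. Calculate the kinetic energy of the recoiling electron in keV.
236.4506 keV

By energy conservation: K_e = E_initial - E_final

First find the scattered photon energy:
Initial wavelength: λ = hc/E = 3.0704 pm
Compton shift: Δλ = λ_C(1 - cos(142°)) = 4.3383 pm
Final wavelength: λ' = 3.0704 + 4.3383 = 7.4087 pm
Final photon energy: E' = hc/λ' = 167.3494 keV

Electron kinetic energy:
K_e = E - E' = 403.8000 - 167.3494 = 236.4506 keV

(Intermediate values are shown rounded; full precision is carried through to the final answer.)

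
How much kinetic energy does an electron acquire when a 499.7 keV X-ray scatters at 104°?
274.0469 keV

By energy conservation: K_e = E_initial - E_final

First find the scattered photon energy:
Initial wavelength: λ = hc/E = 2.4812 pm
Compton shift: Δλ = λ_C(1 - cos(104°)) = 3.0133 pm
Final wavelength: λ' = 2.4812 + 3.0133 = 5.4945 pm
Final photon energy: E' = hc/λ' = 225.6531 keV

Electron kinetic energy:
K_e = E - E' = 499.7000 - 225.6531 = 274.0469 keV

(Intermediate values are shown rounded; full precision is carried through to the final answer.)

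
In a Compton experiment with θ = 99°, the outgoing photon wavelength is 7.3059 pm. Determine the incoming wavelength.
4.5000 pm

From λ' = λ + Δλ, we have λ = λ' - Δλ

First calculate the Compton shift:
Δλ = λ_C(1 - cos θ)
Δλ = 2.4263 × (1 - cos(99°))
Δλ = 2.4263 × 1.1564
Δλ = 2.8059 pm

Initial wavelength:
λ = λ' - Δλ
λ = 7.3059 - 2.8059
λ = 4.5000 pm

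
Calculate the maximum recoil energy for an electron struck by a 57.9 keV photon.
10.6969 keV

Maximum energy transfer occurs at θ = 180° (backscattering).

Initial photon: E₀ = 57.9 keV → λ₀ = 21.4135 pm

Maximum Compton shift (at 180°):
Δλ_max = 2λ_C = 2 × 2.4263 = 4.8526 pm

Final wavelength:
λ' = 21.4135 + 4.8526 = 26.2661 pm

Minimum photon energy (maximum energy to electron):
E'_min = hc/λ' = 47.2031 keV

Maximum electron kinetic energy:
K_max = E₀ - E'_min = 57.9000 - 47.2031 = 10.6969 keV

(Intermediate values are shown rounded; full precision is carried through to the final answer.)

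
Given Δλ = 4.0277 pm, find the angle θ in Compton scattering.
131.30°

From the Compton formula Δλ = λ_C(1 - cos θ), we can solve for θ:

cos θ = 1 - Δλ/λ_C

Given:
- Δλ = 4.0277 pm
- λ_C = h/(m_e·c) ≈ 2.42631024 pm

cos θ = 1 - 4.0277/2.42631024
cos θ = 1 - 1.660010
cos θ = -0.660010

θ = arccos(-0.660010)
θ = 131.30°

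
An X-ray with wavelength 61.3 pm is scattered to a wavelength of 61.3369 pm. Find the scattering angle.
10.01°

First find the wavelength shift:
Δλ = λ' - λ = 61.3369 - 61.3 = 0.0369 pm

Using Δλ = λ_C(1 - cos θ), with λ_C = h/(m_e·c) ≈ 2.42631024 pm:
cos θ = 1 - Δλ/λ_C
cos θ = 1 - 0.0369/2.42631024
cos θ = 0.984792

θ = arccos(0.984792)
θ = 10.01°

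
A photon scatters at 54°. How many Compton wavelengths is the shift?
0.4122 λ_C

The Compton shift formula is:
Δλ = λ_C(1 - cos θ)

Dividing both sides by λ_C:
Δλ/λ_C = 1 - cos θ

For θ = 54°:
Δλ/λ_C = 1 - cos(54°)
Δλ/λ_C = 1 - 0.5878
Δλ/λ_C = 0.4122

This means the shift is 0.4122 × λ_C = 1.0002 pm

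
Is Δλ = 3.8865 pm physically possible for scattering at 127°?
Yes, consistent

Calculate the expected shift for θ = 127°:

Δλ_expected = λ_C(1 - cos(127°))
Δλ_expected = 2.4263 × (1 - cos(127°))
Δλ_expected = 2.4263 × 1.6018
Δλ_expected = 3.8865 pm

Given shift: 3.8865 pm
Expected shift: 3.8865 pm
Difference: 0.0000 pm

The values match. This is consistent with Compton scattering at the stated angle.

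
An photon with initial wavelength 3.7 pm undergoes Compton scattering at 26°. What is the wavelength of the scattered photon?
3.9456 pm

Using the Compton scattering formula:
λ' = λ + Δλ = λ + λ_C(1 - cos θ)

Given:
- Initial wavelength λ = 3.7 pm
- Scattering angle θ = 26°
- Compton wavelength λ_C ≈ 2.4263 pm

Calculate the shift:
Δλ = 2.4263 × (1 - cos(26°))
Δλ = 2.4263 × 0.1012
Δλ = 0.2456 pm

Final wavelength:
λ' = 3.7 + 0.2456 = 3.9456 pm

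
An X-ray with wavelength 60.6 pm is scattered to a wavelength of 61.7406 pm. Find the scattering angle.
58.00°

First find the wavelength shift:
Δλ = λ' - λ = 61.7406 - 60.6 = 1.1406 pm

Using Δλ = λ_C(1 - cos θ), with λ_C = h/(m_e·c) ≈ 2.42631024 pm:
cos θ = 1 - Δλ/λ_C
cos θ = 1 - 1.1406/2.42631024
cos θ = 0.529903

θ = arccos(0.529903)
θ = 58.00°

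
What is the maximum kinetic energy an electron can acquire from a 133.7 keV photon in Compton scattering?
45.9294 keV

Maximum energy transfer occurs at θ = 180° (backscattering).

Initial photon: E₀ = 133.7 keV → λ₀ = 9.2733 pm

Maximum Compton shift (at 180°):
Δλ_max = 2λ_C = 2 × 2.4263 = 4.8526 pm

Final wavelength:
λ' = 9.2733 + 4.8526 = 14.1259 pm

Minimum photon energy (maximum energy to electron):
E'_min = hc/λ' = 87.7706 keV

Maximum electron kinetic energy:
K_max = E₀ - E'_min = 133.7000 - 87.7706 = 45.9294 keV

(Intermediate values are shown rounded; full precision is carried through to the final answer.)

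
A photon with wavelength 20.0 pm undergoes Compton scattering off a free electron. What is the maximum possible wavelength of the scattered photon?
24.8526 pm (at θ = 180°)

The Compton shift is Δλ = λ_C(1 − cos θ).

Since cos θ ranges from −1 to 1, the factor (1 − cos θ) ranges from 0 to 2; the maximum shift occurs at θ = 180° (backscattering):
Δλ_max = 2λ_C = 2 × 2.4263 pm = 4.8526 pm

Maximum scattered wavelength:
λ'_max = λ₀ + Δλ_max = 20.0 + 4.8526 = 24.8526 pm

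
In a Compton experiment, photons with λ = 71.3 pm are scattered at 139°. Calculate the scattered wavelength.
75.5575 pm

Using the Compton scattering formula:
λ' = λ + Δλ = λ + λ_C(1 - cos θ)

Given:
- Initial wavelength λ = 71.3 pm
- Scattering angle θ = 139°
- Compton wavelength λ_C ≈ 2.4263 pm

Calculate the shift:
Δλ = 2.4263 × (1 - cos(139°))
Δλ = 2.4263 × 1.7547
Δλ = 4.2575 pm

Final wavelength:
λ' = 71.3 + 4.2575 = 75.5575 pm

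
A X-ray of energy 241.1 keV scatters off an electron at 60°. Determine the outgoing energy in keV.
195.0789 keV

First convert energy to wavelength:
λ = hc/E, with hc ≈ 1239.842 keV·pm (i.e. 1239.842 eV·nm)

For E = 241.1 keV = 241100 eV:
λ = 1239.842 keV·pm / 241.1 keV
λ = 5.1424 pm

Calculate the Compton shift:
Δλ = λ_C(1 - cos(60°)) = 2.4263 × 0.5000
Δλ = 1.2132 pm

Final wavelength:
λ' = 5.1424 + 1.2132 = 6.3556 pm

Final energy:
E' = hc/λ' = 1239.842 / 6.3556 = 195.0789 keV

(Intermediate values are shown rounded; full precision is carried through to the final answer.)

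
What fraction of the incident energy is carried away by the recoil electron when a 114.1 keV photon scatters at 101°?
0.2100 (or 21.00%)

Calculate initial and final photon energies:

Initial: E₀ = 114.1 keV → λ₀ = 10.8663 pm
Compton shift: Δλ = 2.8893 pm
Final wavelength: λ' = 13.7555 pm
Final energy: E' = 90.1340 keV

Fractional energy loss:
(E₀ - E')/E₀ = (114.1000 - 90.1340)/114.1000
= 23.9660/114.1000
= 0.2100
= 21.00%

(Intermediate values are shown rounded; full precision is carried through to the final answer.)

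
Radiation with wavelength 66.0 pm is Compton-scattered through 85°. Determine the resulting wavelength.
68.2148 pm

Using the Compton scattering formula:
λ' = λ + Δλ = λ + λ_C(1 - cos θ)

Given:
- Initial wavelength λ = 66.0 pm
- Scattering angle θ = 85°
- Compton wavelength λ_C ≈ 2.4263 pm

Calculate the shift:
Δλ = 2.4263 × (1 - cos(85°))
Δλ = 2.4263 × 0.9128
Δλ = 2.2148 pm

Final wavelength:
λ' = 66.0 + 2.2148 = 68.2148 pm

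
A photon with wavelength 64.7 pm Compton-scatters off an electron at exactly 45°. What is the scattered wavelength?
65.4106 pm

Using the Compton formula: λ' = λ + λ_C(1 − cos θ)

For θ = 45°, cos θ = √2/2 (exact) ≈ 0.7071, so:
1 − cos 45° = 1 − (√2/2) ≈ 0.2929

Δλ = λ_C × 0.2929 = 2.4263 × 0.2929 = 0.7106 pm

λ' = 64.7 + 0.7106 = 65.4106 pm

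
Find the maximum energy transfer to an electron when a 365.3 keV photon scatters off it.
214.9552 keV

Maximum energy transfer occurs at θ = 180° (backscattering).

Initial photon: E₀ = 365.3 keV → λ₀ = 3.3940 pm

Maximum Compton shift (at 180°):
Δλ_max = 2λ_C = 2 × 2.4263 = 4.8526 pm

Final wavelength:
λ' = 3.3940 + 4.8526 = 8.2467 pm

Minimum photon energy (maximum energy to electron):
E'_min = hc/λ' = 150.3448 keV

Maximum electron kinetic energy:
K_max = E₀ - E'_min = 365.3000 - 150.3448 = 214.9552 keV

(Intermediate values are shown rounded; full precision is carried through to the final answer.)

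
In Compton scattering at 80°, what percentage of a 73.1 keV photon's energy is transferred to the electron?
0.1057 (or 10.57%)

Calculate initial and final photon energies:

Initial: E₀ = 73.1 keV → λ₀ = 16.9609 pm
Compton shift: Δλ = 2.0050 pm
Final wavelength: λ' = 18.9659 pm
Final energy: E' = 65.3722 keV

Fractional energy loss:
(E₀ - E')/E₀ = (73.1000 - 65.3722)/73.1000
= 7.7278/73.1000
= 0.1057
= 10.57%

(Intermediate values are shown rounded; full precision is carried through to the final answer.)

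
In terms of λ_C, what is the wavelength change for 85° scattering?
0.9128 λ_C

The Compton shift formula is:
Δλ = λ_C(1 - cos θ)

Dividing both sides by λ_C:
Δλ/λ_C = 1 - cos θ

For θ = 85°:
Δλ/λ_C = 1 - cos(85°)
Δλ/λ_C = 1 - 0.0872
Δλ/λ_C = 0.9128

This means the shift is 0.9128 × λ_C = 2.2148 pm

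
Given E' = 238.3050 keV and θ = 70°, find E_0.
343.7999 keV

Convert final energy to wavelength (hc ≈ 1239.842 keV·pm):
λ' = hc/E' = 1239.842 / 238.3050 = 5.2028 pm

Calculate the Compton shift:
Δλ = λ_C(1 - cos(70°))
Δλ = 2.4263 × (1 - cos(70°))
Δλ = 1.5965 pm

Initial wavelength:
λ = λ' - Δλ = 5.2028 - 1.5965 = 3.6063 pm

Initial energy:
E = hc/λ = 1239.842 / 3.6063 = 343.7999 keV

(Intermediate values are shown rounded; full precision is carried through to the final answer.)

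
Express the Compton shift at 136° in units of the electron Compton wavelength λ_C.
1.7193 λ_C

The Compton shift formula is:
Δλ = λ_C(1 - cos θ)

Dividing both sides by λ_C:
Δλ/λ_C = 1 - cos θ

For θ = 136°:
Δλ/λ_C = 1 - cos(136°)
Δλ/λ_C = 1 - -0.7193
Δλ/λ_C = 1.7193

This means the shift is 1.7193 × λ_C = 4.1717 pm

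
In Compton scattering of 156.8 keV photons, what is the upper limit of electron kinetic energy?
59.6320 keV

Maximum energy transfer occurs at θ = 180° (backscattering).

Initial photon: E₀ = 156.8 keV → λ₀ = 7.9072 pm

Maximum Compton shift (at 180°):
Δλ_max = 2λ_C = 2 × 2.4263 = 4.8526 pm

Final wavelength:
λ' = 7.9072 + 4.8526 = 12.7598 pm

Minimum photon energy (maximum energy to electron):
E'_min = hc/λ' = 97.1680 keV

Maximum electron kinetic energy:
K_max = E₀ - E'_min = 156.8000 - 97.1680 = 59.6320 keV

(Intermediate values are shown rounded; full precision is carried through to the final answer.)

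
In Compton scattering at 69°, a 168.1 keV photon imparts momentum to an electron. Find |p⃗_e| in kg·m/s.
9.3792e-23 kg·m/s

The electron is initially at rest, so by conservation of momentum:
p⃗_e = p⃗₀ − p⃗'  (incident photon momentum minus scattered photon momentum)

Photon momentum magnitudes (p = h/λ = E/c):
λ₀ = hc/E₀ = 7.3756 pm → p₀ = h/λ₀ = 8.9837e-23 kg·m/s
Δλ = λ_C(1 − cos 69°) = 1.5568 pm
λ' = 8.9324 pm → p' = h/λ' = 7.4180e-23 kg·m/s

The scattered photon makes angle θ = 69° with the incident direction, so by the law of cosines:
|p⃗_e|² = p₀² + p'² − 2p₀p'cos θ
|p⃗_e|² = (8.9837e-23)² + (7.4180e-23)² − 2·8.9837e-23·7.4180e-23·cos(69°)
|p⃗_e| = 9.3792e-23 kg·m/s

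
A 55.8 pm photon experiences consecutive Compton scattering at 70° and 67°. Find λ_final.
58.8747 pm

Apply Compton shift twice:

First scattering at θ₁ = 70°:
Δλ₁ = λ_C(1 - cos(70°))
Δλ₁ = 2.4263 × 0.6580
Δλ₁ = 1.5965 pm

After first scattering:
λ₁ = 55.8 + 1.5965 = 57.3965 pm

Second scattering at θ₂ = 67°:
Δλ₂ = λ_C(1 - cos(67°))
Δλ₂ = 2.4263 × 0.6093
Δλ₂ = 1.4783 pm

Final wavelength:
λ₂ = 57.3965 + 1.4783 = 58.8747 pm

Total shift: Δλ_total = 1.5965 + 1.4783 = 3.0747 pm

(Intermediate values are shown rounded; full precision is carried through to the final answer.)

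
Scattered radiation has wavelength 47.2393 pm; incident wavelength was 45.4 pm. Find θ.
76.00°

First find the wavelength shift:
Δλ = λ' - λ = 47.2393 - 45.4 = 1.8393 pm

Using Δλ = λ_C(1 - cos θ), with λ_C = h/(m_e·c) ≈ 2.42631024 pm:
cos θ = 1 - Δλ/λ_C
cos θ = 1 - 1.8393/2.42631024
cos θ = 0.241935

θ = arccos(0.241935)
θ = 76.00°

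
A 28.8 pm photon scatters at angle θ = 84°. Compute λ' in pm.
30.9727 pm

Using the Compton scattering formula:
λ' = λ + Δλ = λ + λ_C(1 - cos θ)

Given:
- Initial wavelength λ = 28.8 pm
- Scattering angle θ = 84°
- Compton wavelength λ_C ≈ 2.4263 pm

Calculate the shift:
Δλ = 2.4263 × (1 - cos(84°))
Δλ = 2.4263 × 0.8955
Δλ = 2.1727 pm

Final wavelength:
λ' = 28.8 + 2.1727 = 30.9727 pm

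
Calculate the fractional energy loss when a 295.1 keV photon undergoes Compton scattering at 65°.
0.2501 (or 25.01%)

Calculate initial and final photon energies:

Initial: E₀ = 295.1 keV → λ₀ = 4.2014 pm
Compton shift: Δλ = 1.4009 pm
Final wavelength: λ' = 5.6023 pm
Final energy: E' = 221.3080 keV

Fractional energy loss:
(E₀ - E')/E₀ = (295.1000 - 221.3080)/295.1000
= 73.7920/295.1000
= 0.2501
= 25.01%

(Intermediate values are shown rounded; full precision is carried through to the final answer.)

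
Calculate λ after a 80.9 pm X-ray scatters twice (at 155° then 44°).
86.2063 pm

Apply Compton shift twice:

First scattering at θ₁ = 155°:
Δλ₁ = λ_C(1 - cos(155°))
Δλ₁ = 2.4263 × 1.9063
Δλ₁ = 4.6253 pm

After first scattering:
λ₁ = 80.9 + 4.6253 = 85.5253 pm

Second scattering at θ₂ = 44°:
Δλ₂ = λ_C(1 - cos(44°))
Δλ₂ = 2.4263 × 0.2807
Δλ₂ = 0.6810 pm

Final wavelength:
λ₂ = 85.5253 + 0.6810 = 86.2063 pm

Total shift: Δλ_total = 4.6253 + 0.6810 = 5.3063 pm

(Intermediate values are shown rounded; full precision is carried through to the final answer.)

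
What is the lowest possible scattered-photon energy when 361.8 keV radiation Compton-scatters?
149.7486 keV (at θ = 180°)

The scattered photon has minimum energy when its wavelength is maximum, i.e., when the Compton shift Δλ = λ_C(1 − cos θ) is maximum. This occurs at θ = 180° (backscattering), giving Δλ_max = 2λ_C = 4.8526 pm.

Initial wavelength: λ₀ = hc/E₀ = 3.4269 pm
Maximum final wavelength: λ'_max = λ₀ + 2λ_C = 3.4269 + 4.8526 = 8.2795 pm
Minimum final energy: E'_min = hc/λ'_max = 149.7486 keV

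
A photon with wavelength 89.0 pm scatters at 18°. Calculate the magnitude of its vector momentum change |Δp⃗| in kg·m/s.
2.3278e-24 kg·m/s

Photon momentum magnitude is p = h/λ.

Initial momentum:
p₀ = h/λ = 6.6261e-34/8.9000e-11 = 7.4450e-24 kg·m/s

After scattering:
λ' = λ + Δλ = 89.0 + 0.1188 = 89.1188 pm
p' = h/λ' = 6.6261e-34/8.9119e-11 = 7.4351e-24 kg·m/s

Momentum is a vector; the scattered photon's direction makes angle θ = 18° with the incident direction. The magnitude of the vector change Δp⃗ = p⃗₀ − p⃗' is found from the law of cosines:
|Δp⃗|² = p₀² + p'² − 2p₀p'cos θ
|Δp⃗|² = (7.4450e-24)² + (7.4351e-24)² − 2·7.4450e-24·7.4351e-24·cos(18°)
|Δp⃗| = 2.3278e-24 kg·m/s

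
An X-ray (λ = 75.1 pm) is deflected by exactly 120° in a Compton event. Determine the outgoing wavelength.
78.7395 pm

Using the Compton formula: λ' = λ + λ_C(1 − cos θ)

For θ = 120°, cos θ = -1/2 (exact) = -0.5000, so:
1 − cos 120° = 1 − (-1/2) = 1.5000

Δλ = λ_C × 1.5000 = 2.4263 × 1.5000 = 3.6395 pm

λ' = 75.1 + 3.6395 = 78.7395 pm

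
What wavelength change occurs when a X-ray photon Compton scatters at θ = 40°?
0.5676 pm

Using the Compton scattering formula:
Δλ = λ_C(1 - cos θ)

where λ_C = h/(m_e·c) ≈ 2.4263 pm is the Compton wavelength of an electron.

For θ = 40°:
cos(40°) = 0.7660
1 - cos(40°) = 0.2340

Δλ = 2.4263 × 0.2340
Δλ = 0.5676 pm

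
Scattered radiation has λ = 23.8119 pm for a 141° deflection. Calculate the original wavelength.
19.5000 pm

From λ' = λ + Δλ, we have λ = λ' - Δλ

First calculate the Compton shift:
Δλ = λ_C(1 - cos θ)
Δλ = 2.4263 × (1 - cos(141°))
Δλ = 2.4263 × 1.7771
Δλ = 4.3119 pm

Initial wavelength:
λ = λ' - Δλ
λ = 23.8119 - 4.3119
λ = 19.5000 pm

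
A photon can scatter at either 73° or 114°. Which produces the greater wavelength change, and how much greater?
114° produces the larger shift by a factor of 1.988

Calculate both shifts using Δλ = λ_C(1 - cos θ):

For θ₁ = 73°:
Δλ₁ = 2.4263 × (1 - cos(73°))
Δλ₁ = 2.4263 × 0.7076
Δλ₁ = 1.7169 pm

For θ₂ = 114°:
Δλ₂ = 2.4263 × (1 - cos(114°))
Δλ₂ = 2.4263 × 1.4067
Δλ₂ = 3.4132 pm

The 114° angle produces the larger shift.
Ratio: 3.4132/1.7169 = 1.988

(Intermediate values are shown rounded; full precision is carried through to the final answer.)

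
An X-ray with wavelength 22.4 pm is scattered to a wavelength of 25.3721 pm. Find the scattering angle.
103.00°

First find the wavelength shift:
Δλ = λ' - λ = 25.3721 - 22.4 = 2.9721 pm

Using Δλ = λ_C(1 - cos θ), with λ_C = h/(m_e·c) ≈ 2.42631024 pm:
cos θ = 1 - Δλ/λ_C
cos θ = 1 - 2.9721/2.42631024
cos θ = -0.224946

θ = arccos(-0.224946)
θ = 103.00°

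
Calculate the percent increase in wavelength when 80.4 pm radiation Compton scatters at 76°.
2.2877%

Calculate the Compton shift:
Δλ = λ_C(1 - cos(76°))
Δλ = 2.4263 × (1 - cos(76°))
Δλ = 2.4263 × 0.7581
Δλ = 1.8393 pm

Percentage change:
(Δλ/λ₀) × 100 = (1.8393/80.4) × 100
= 2.2877%

(Intermediate values are shown rounded; full precision is carried through to the final answer.)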